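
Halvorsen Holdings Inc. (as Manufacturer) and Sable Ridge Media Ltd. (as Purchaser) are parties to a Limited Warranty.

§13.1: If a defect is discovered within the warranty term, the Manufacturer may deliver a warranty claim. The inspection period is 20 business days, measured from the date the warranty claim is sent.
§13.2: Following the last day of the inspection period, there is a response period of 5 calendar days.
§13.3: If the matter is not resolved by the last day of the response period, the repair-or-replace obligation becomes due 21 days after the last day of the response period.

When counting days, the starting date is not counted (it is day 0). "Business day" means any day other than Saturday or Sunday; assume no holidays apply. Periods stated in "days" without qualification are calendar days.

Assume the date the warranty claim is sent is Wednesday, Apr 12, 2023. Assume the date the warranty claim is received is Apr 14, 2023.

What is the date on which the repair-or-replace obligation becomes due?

Jun 5, 2023

The last day of the inspection period: counting 20 business days from Wednesday, Apr 12, 2023 (Apr 13, Apr 14, Apr 17, Apr 18, …, May 8, May 9, May 10, skipping weekends) reaches Wednesday, May 10, 2023.
Adding 5 calendar days to May 10, 2023 gives May 15, 2023, which is the last day of the response period.
Adding 21 calendar days to May 15, 2023 gives Jun 5, 2023, which is the date on which the repair-or-replace obligation becomes due.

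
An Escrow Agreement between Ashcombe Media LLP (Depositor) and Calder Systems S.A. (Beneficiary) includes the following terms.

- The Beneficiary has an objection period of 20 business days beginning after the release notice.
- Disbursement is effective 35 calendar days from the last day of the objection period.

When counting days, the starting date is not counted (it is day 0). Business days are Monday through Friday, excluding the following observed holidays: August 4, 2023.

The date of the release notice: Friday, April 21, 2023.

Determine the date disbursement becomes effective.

The last day of the objection period: 20 business days after Friday, April 21, 2023, skipping weekends — Apr 24, Apr 25, Apr 26, Apr 27, …, May 17, May 18, May 19 — lands on Friday, May 19, 2023.
Adding 35 calendar days to May 19, 2023 gives June 23, 2023, which is the date disbursement becomes effective.

June 23, 2023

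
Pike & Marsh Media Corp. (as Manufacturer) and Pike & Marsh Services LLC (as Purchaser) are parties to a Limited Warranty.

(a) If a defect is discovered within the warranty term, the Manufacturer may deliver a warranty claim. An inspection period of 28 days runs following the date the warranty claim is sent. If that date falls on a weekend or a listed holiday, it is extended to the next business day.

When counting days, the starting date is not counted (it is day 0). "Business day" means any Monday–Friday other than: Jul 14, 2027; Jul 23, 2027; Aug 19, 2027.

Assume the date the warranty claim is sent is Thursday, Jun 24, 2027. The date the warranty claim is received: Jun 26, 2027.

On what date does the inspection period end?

Adding 28 calendar days to Jun 24, 2027 gives Jul 22, 2027, which is the last day of the inspection period. Jul 22, 2027 is a Thursday and is not a listed holiday, so no roll-forward applies.

Jul 22, 2027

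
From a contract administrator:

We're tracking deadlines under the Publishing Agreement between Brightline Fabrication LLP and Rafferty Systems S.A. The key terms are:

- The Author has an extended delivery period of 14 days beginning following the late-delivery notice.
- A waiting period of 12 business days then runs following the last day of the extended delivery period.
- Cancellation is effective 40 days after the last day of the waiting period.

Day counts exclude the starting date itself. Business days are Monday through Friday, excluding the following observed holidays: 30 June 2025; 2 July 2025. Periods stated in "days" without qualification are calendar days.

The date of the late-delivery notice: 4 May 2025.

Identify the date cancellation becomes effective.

Adding 14 calendar days to 4 May 2025 gives 18 May 2025, which is the last day of the extended delivery period.
From Sunday, 18 May 2025, 12 business days (May 19, May 20, May 21, May 22, …, May 30, Jun 2, Jun 3, skipping weekends) brings us to Tuesday, 3 June 2025, which is the last day of the waiting period.
Adding 40 calendar days to 3 June 2025 gives 13 July 2025, which is the date cancellation becomes effective.

13 July 2025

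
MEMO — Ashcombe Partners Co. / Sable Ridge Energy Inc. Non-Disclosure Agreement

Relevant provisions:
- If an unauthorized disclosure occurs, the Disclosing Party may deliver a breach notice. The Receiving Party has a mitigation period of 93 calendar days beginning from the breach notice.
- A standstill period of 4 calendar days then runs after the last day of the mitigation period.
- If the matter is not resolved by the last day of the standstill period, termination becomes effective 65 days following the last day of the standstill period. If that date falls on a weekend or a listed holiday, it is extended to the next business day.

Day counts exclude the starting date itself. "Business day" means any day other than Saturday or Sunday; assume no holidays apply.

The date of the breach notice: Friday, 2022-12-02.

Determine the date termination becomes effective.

2023-05-15

The last day of the mitigation period: 93 calendar days after 2022-12-02 is 2023-03-05.
The last day of the standstill period: 4 calendar days after 2023-03-05 is 2023-03-09.
The date termination becomes effective: 2023-03-09 + 65 days = 2023-05-13. That falls on a Saturday, so it rolls to the next business day, Monday, 2023-05-15.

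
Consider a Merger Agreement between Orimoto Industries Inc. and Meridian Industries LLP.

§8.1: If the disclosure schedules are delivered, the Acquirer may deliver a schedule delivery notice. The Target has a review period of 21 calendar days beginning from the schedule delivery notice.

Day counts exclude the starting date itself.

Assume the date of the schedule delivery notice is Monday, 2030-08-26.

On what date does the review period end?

2030-09-16

Adding 21 calendar days to 2030-08-26 gives 2030-09-16, which is the last day of the review period.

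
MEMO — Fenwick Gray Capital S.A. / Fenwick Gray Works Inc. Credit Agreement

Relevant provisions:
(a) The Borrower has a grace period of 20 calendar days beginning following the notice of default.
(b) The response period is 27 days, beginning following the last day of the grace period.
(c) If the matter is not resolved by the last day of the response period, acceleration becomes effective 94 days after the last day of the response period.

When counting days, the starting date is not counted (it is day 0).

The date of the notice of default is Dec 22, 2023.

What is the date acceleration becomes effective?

Adding 20 calendar days to Dec 22, 2023 gives Jan 11, 2024, which is the last day of the grace period.
Adding 27 calendar days to Jan 11, 2024 gives Feb 7, 2024, which is the last day of the response period.
Adding 94 calendar days to Feb 7, 2024 gives May 11, 2024, which is the date acceleration becomes effective.

May 11, 2024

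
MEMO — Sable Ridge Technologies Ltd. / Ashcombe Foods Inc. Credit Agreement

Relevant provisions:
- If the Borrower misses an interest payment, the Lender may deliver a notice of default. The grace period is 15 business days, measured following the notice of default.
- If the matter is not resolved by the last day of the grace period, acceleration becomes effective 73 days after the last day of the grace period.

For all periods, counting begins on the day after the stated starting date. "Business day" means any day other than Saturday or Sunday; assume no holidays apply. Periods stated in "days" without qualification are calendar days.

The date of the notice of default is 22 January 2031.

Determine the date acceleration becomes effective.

26 April 2031

The last day of the grace period: 15 business days after Wednesday, 22 January 2031, skipping weekends — Jan 23, Jan 24, Jan 27, Jan 28, …, Feb 10, Feb 11, Feb 12 — lands on Wednesday, 12 February 2031.
Adding 73 calendar days to 12 February 2031 gives 26 April 2031, which is the date acceleration becomes effective.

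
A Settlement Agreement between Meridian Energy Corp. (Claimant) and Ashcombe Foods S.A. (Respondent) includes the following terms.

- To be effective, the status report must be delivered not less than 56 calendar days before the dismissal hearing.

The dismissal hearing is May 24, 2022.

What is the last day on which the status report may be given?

May 24, 2022 minus 56 days is March 29, 2022.

March 29, 2022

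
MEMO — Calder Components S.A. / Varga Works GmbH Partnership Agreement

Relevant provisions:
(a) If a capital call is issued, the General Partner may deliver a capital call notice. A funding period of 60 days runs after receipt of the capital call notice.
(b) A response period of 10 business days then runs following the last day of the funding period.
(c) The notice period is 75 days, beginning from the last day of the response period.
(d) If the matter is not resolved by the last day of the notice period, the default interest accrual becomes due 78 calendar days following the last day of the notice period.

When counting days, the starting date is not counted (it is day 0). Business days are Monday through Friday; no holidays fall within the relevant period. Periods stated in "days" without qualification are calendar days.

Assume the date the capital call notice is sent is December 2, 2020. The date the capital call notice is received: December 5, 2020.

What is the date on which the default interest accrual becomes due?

July 20, 2021

The last day of the funding period: 60 calendar days after December 5, 2020 is February 3, 2021.
The last day of the response period: 10 business days after Wednesday, February 3, 2021, skipping weekends — Feb 4, Feb 5, Feb 8, Feb 9, Feb 10, Feb 11, Feb 12, Feb 15, Feb 16, Feb 17 — lands on Wednesday, February 17, 2021.
The last day of the notice period: 75 calendar days after February 17, 2021 is May 3, 2021.
The date on which the default interest accrual becomes due: May 3, 2021 + 78 days = July 20, 2021.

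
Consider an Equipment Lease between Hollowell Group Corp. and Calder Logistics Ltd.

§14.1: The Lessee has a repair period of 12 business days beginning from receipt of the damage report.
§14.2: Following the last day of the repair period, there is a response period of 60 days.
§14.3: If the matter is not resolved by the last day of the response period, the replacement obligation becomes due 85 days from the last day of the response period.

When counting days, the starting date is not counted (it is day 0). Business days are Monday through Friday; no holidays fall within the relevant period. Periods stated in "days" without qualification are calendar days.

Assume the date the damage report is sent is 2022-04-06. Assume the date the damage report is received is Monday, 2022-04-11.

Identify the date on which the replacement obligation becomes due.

The last day of the repair period: 12 business days after Monday, 2022-04-11, skipping weekends — Apr 12, Apr 13, Apr 14, Apr 15, …, Apr 25, Apr 26, Apr 27 — lands on Wednesday, 2022-04-27.
The last day of the response period: 60 calendar days after 2022-04-27 is 2022-06-26.
The date on which the replacement obligation becomes due: 85 calendar days after 2022-06-26 is 2022-09-19.

2022-09-19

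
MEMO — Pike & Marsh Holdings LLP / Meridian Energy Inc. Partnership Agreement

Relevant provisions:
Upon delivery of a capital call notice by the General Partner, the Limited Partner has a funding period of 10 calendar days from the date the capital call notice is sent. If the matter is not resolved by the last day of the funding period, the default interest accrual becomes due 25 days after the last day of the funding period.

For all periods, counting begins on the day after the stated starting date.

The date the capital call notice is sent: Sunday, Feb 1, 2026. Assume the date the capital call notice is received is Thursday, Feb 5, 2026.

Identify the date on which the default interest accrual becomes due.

Adding 10 calendar days to Feb 1, 2026 gives Feb 11, 2026, which is the last day of the funding period.
Adding 25 calendar days to Feb 11, 2026 gives Mar 8, 2026, which is the date on which the default interest accrual becomes due.

Mar 8, 2026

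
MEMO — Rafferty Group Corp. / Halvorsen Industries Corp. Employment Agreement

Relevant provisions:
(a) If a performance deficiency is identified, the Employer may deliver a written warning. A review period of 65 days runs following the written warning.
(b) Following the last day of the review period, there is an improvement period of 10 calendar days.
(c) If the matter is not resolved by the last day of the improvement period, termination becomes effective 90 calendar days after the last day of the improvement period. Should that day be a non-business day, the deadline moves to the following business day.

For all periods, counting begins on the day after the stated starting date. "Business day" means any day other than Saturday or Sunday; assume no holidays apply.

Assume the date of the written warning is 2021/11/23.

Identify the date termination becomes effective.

The last day of the review period: 65 calendar days after 2021/11/23 is 2022/01/27.
The last day of the improvement period: 2022/01/27 + 10 days = 2022/02/06.
The date termination becomes effective: 90 calendar days after 2022/02/06 is 2022/05/07. That falls on a Saturday, so it rolls to the next business day, Monday, 2022/05/09.

2022/05/09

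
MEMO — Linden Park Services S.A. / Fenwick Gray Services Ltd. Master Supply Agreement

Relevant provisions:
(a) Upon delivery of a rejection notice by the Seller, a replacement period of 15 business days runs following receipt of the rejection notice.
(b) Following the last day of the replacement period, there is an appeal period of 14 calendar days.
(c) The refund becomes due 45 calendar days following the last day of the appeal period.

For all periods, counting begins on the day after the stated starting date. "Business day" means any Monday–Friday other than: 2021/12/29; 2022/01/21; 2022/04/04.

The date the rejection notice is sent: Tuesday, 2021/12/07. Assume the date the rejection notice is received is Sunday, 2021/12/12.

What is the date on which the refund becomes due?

From Sunday, 2021/12/12, 15 business days (Dec 13, Dec 14, Dec 15, Dec 16, …, Dec 30, Dec 31, Jan 3, skipping weekends and the listed holiday on Dec 29) brings us to Monday, 2022/01/03, which is the last day of the replacement period.
Adding 14 calendar days to 2022/01/03 gives 2022/01/17, which is the last day of the appeal period.
Adding 45 calendar days to 2022/01/17 gives 2022/03/03, which is the date on which the refund becomes due.

2022/03/03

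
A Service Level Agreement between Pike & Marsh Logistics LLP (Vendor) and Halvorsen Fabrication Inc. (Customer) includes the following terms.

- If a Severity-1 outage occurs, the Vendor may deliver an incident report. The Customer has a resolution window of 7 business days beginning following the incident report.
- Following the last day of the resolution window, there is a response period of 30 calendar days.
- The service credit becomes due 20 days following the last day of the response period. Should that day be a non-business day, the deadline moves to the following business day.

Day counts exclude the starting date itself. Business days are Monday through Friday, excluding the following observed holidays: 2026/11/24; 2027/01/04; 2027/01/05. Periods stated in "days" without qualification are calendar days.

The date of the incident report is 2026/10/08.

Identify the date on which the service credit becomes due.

The last day of the resolution window: counting 7 business days from Thursday, 2026/10/08 (Oct 9, Oct 12, Oct 13, Oct 14, Oct 15, Oct 16, Oct 19, skipping weekends) reaches Monday, 2026/10/19.
Adding 30 calendar days to 2026/10/19 gives 2026/11/18, which is the last day of the response period.
Adding 20 calendar days to 2026/11/18 gives 2026/12/08, which is the date on which the service credit becomes due. 2026/12/08 is a Tuesday and is not a listed holiday, so no roll-forward applies.

2026/12/08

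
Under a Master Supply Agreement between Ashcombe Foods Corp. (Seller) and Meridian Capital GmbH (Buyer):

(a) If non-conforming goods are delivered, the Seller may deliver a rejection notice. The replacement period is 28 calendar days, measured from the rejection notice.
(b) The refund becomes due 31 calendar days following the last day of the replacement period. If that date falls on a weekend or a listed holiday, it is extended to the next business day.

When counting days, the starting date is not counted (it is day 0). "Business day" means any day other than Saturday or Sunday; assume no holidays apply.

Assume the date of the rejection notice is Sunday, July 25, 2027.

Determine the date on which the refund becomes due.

The last day of the replacement period: 28 calendar days after July 25, 2027 is August 22, 2027.
Adding 31 calendar days to August 22, 2027 gives September 22, 2027, which is the date on which the refund becomes due. September 22, 2027 is a Wednesday, so no roll-forward applies.

September 22, 2027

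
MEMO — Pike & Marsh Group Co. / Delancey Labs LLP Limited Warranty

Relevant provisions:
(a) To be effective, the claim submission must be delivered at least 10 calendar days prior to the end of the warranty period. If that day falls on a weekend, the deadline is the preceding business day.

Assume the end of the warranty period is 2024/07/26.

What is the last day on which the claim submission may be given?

2024/07/16

Counting back 10 calendar days from 2024/07/26 gives 2024/07/16. That is a Tuesday, so no adjustment is needed.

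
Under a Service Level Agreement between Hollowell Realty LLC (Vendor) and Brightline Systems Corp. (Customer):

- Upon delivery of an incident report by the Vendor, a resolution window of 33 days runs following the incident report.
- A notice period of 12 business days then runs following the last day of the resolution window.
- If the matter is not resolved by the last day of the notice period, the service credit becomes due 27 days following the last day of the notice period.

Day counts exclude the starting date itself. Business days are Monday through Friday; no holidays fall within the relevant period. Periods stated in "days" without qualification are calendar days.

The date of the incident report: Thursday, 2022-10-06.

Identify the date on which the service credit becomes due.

2022-12-21

The last day of the resolution window: 33 calendar days after 2022-10-06 is 2022-11-08.
The last day of the notice period: counting 12 business days from Tuesday, 2022-11-08 (Nov 9, Nov 10, Nov 11, Nov 14, …, Nov 22, Nov 23, Nov 24, skipping weekends) reaches Thursday, 2022-11-24.
Adding 27 calendar days to 2022-11-24 gives 2022-12-21, which is the date on which the service credit becomes due.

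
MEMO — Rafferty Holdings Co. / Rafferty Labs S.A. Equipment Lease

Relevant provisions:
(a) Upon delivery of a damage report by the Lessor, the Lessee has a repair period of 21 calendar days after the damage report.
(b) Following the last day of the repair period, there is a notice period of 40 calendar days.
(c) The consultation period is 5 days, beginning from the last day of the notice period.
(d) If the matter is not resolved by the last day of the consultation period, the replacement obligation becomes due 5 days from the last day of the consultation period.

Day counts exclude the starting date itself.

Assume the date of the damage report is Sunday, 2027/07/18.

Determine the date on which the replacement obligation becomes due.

The last day of the repair period: 2027/07/18 + 21 days = 2027/08/08.
The last day of the notice period: 2027/08/08 + 40 days = 2027/09/17.
The last day of the consultation period: 5 calendar days after 2027/09/17 is 2027/09/22.
Adding 5 calendar days to 2027/09/22 gives 2027/09/27, which is the date on which the replacement obligation becomes due.

2027/09/27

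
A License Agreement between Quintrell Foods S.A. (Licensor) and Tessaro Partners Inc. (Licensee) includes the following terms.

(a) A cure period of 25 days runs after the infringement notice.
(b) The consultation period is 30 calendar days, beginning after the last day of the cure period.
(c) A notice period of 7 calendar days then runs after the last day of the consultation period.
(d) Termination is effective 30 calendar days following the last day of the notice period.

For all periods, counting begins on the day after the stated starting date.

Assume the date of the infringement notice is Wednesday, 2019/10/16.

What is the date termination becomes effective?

The last day of the cure period: 2019/10/16 + 25 days = 2019/11/10.
The last day of the consultation period: 2019/11/10 + 30 days = 2019/12/10.
The last day of the notice period: 2019/12/10 + 7 days = 2019/12/17.
The date termination becomes effective: 30 calendar days after 2019/12/17 is 2020/01/16.

2020/01/16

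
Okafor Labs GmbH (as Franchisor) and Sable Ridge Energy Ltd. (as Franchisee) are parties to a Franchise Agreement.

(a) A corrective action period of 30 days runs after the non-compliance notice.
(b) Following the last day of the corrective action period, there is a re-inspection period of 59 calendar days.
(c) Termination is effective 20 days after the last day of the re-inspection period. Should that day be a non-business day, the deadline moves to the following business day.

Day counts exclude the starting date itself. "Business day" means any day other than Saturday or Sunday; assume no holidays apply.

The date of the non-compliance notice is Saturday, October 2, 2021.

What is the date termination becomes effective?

January 19, 2022

The last day of the corrective action period: October 2, 2021 + 30 days = November 1, 2021.
The last day of the re-inspection period: 59 calendar days after November 1, 2021 is December 30, 2021.
Adding 20 calendar days to December 30, 2021 gives January 19, 2022, which is the date termination becomes effective. January 19, 2022 is a Wednesday, so no roll-forward applies.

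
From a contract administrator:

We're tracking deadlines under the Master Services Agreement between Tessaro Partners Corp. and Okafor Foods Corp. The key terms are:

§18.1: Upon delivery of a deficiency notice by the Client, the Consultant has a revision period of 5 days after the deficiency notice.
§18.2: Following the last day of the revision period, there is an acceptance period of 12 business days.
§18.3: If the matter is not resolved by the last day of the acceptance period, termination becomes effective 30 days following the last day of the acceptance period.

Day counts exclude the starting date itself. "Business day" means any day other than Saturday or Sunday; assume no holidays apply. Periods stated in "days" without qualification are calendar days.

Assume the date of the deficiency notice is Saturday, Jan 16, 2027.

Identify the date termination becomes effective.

Mar 10, 2027

Adding 5 calendar days to Jan 16, 2027 gives Jan 21, 2027, which is the last day of the revision period.
From Thursday, Jan 21, 2027, 12 business days (Jan 22, Jan 25, Jan 26, Jan 27, …, Feb 4, Feb 5, Feb 8, skipping weekends) brings us to Monday, Feb 8, 2027, which is the last day of the acceptance period.
The date termination becomes effective: 30 calendar days after Feb 8, 2027 is Mar 10, 2027.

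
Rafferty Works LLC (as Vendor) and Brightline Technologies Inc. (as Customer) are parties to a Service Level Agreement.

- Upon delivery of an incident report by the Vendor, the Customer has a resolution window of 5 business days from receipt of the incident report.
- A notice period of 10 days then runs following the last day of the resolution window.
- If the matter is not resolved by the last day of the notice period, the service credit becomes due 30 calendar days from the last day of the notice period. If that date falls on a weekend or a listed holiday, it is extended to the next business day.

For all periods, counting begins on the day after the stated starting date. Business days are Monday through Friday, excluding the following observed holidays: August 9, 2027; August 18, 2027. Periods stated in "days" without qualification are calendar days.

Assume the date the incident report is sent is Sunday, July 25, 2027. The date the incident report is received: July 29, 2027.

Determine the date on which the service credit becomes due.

From Thursday, July 29, 2027, 5 business days (Jul 30, Aug 2, Aug 3, Aug 4, Aug 5, skipping weekends) brings us to Thursday, August 5, 2027, which is the last day of the resolution window.
The last day of the notice period: 10 calendar days after August 5, 2027 is August 15, 2027.
The date on which the service credit becomes due: August 15, 2027 + 30 days = September 14, 2027. September 14, 2027 is a Tuesday and is not a listed holiday, so no roll-forward applies.

September 14, 2027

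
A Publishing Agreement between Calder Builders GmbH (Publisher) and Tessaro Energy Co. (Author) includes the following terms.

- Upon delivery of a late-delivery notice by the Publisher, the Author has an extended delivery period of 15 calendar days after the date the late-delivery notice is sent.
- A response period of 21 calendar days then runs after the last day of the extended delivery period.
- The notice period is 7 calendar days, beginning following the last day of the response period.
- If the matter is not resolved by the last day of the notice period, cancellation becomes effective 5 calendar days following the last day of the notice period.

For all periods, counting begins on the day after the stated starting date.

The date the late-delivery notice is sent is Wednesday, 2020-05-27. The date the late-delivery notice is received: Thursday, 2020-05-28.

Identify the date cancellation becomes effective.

2020-07-14

The last day of the extended delivery period: 2020-05-27 + 15 days = 2020-06-11.
The last day of the response period: 21 calendar days after 2020-06-11 is 2020-07-02.
The last day of the notice period: 2020-07-02 + 7 days = 2020-07-09.
The date cancellation becomes effective: 2020-07-09 + 5 days = 2020-07-14.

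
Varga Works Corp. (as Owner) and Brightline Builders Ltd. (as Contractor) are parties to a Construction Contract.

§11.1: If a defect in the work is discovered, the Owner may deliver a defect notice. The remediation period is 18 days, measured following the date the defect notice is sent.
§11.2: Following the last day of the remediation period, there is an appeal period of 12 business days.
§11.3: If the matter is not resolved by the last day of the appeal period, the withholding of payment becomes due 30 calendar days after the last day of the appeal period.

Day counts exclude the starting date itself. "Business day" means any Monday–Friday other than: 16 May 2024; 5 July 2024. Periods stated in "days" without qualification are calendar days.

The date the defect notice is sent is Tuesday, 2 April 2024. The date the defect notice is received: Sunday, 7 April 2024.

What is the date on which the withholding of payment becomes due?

6 June 2024

Adding 18 calendar days to 2 April 2024 gives 20 April 2024, which is the last day of the remediation period.
The last day of the appeal period: counting 12 business days from Saturday, 20 April 2024 (Apr 22, Apr 23, Apr 24, Apr 25, …, May 3, May 6, May 7, skipping weekends) reaches Tuesday, 7 May 2024.
Adding 30 calendar days to 7 May 2024 gives 6 June 2024, which is the date on which the withholding of payment becomes due.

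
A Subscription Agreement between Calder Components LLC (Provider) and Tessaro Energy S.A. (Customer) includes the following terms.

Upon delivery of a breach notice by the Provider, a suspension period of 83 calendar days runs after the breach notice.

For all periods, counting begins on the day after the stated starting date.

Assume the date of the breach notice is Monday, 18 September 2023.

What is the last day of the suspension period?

10 December 2023

The last day of the suspension period: 18 September 2023 + 83 days = 10 December 2023.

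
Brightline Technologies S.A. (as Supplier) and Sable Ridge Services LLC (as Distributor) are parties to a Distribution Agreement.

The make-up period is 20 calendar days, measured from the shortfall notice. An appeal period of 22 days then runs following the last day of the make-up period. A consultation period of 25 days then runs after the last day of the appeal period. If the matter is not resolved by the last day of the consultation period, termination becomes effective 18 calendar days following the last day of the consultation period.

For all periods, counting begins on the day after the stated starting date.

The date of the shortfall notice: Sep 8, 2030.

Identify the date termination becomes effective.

Adding 20 calendar days to Sep 8, 2030 gives Sep 28, 2030, which is the last day of the make-up period.
Adding 22 calendar days to Sep 28, 2030 gives Oct 20, 2030, which is the last day of the appeal period.
Adding 25 calendar days to Oct 20, 2030 gives Nov 14, 2030, which is the last day of the consultation period.
The date termination becomes effective: 18 calendar days after Nov 14, 2030 is Dec 2, 2030.

Dec 2, 2030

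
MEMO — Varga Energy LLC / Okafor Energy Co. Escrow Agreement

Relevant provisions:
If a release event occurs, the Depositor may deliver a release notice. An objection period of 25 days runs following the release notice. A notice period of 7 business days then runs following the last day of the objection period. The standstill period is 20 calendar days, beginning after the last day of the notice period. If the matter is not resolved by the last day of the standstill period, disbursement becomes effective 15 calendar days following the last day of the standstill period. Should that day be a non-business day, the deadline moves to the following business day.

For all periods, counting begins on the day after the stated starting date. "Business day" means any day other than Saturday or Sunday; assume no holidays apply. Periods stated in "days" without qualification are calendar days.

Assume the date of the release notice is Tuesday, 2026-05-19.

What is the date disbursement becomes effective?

2026-07-28

The last day of the objection period: 2026-05-19 + 25 days = 2026-06-13.
The last day of the notice period: counting 7 business days from Saturday, 2026-06-13 (Jun 15, Jun 16, Jun 17, Jun 18, Jun 19, Jun 22, Jun 23, skipping weekends) reaches Tuesday, 2026-06-23.
The last day of the standstill period: 2026-06-23 + 20 days = 2026-07-13.
The date disbursement becomes effective: 2026-07-13 + 15 days = 2026-07-28. 2026-07-28 is a Tuesday, so no roll-forward applies.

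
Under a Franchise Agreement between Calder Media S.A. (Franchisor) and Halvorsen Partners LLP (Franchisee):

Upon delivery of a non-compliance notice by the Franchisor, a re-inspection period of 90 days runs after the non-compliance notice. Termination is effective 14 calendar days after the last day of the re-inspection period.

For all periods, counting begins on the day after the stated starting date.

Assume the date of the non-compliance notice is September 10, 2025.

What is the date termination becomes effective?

Adding 90 calendar days to September 10, 2025 gives December 9, 2025, which is the last day of the re-inspection period.
The date termination becomes effective: December 9, 2025 + 14 days = December 23, 2025.

December 23, 2025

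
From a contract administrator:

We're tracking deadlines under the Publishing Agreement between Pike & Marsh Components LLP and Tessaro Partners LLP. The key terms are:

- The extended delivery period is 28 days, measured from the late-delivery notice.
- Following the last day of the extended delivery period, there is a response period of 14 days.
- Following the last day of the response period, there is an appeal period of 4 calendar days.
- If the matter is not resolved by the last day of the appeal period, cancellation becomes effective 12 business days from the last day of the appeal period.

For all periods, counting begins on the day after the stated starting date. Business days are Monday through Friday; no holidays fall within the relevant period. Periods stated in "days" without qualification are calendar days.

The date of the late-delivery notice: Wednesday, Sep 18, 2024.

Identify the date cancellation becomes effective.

Nov 19, 2024

Adding 28 calendar days to Sep 18, 2024 gives Oct 16, 2024, which is the last day of the extended delivery period.
The last day of the response period: Oct 16, 2024 + 14 days = Oct 30, 2024.
The last day of the appeal period: Oct 30, 2024 + 4 days = Nov 3, 2024.
The date cancellation becomes effective: 12 business days after Sunday, Nov 3, 2024, skipping weekends — Nov 4, Nov 5, Nov 6, Nov 7, …, Nov 15, Nov 18, Nov 19 — lands on Tuesday, Nov 19, 2024.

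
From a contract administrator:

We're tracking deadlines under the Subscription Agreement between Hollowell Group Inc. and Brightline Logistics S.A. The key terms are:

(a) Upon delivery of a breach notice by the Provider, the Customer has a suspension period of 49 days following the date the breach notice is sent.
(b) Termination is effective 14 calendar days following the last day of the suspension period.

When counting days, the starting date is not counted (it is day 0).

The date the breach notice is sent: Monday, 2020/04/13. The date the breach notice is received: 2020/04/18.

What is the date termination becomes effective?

The last day of the suspension period: 2020/04/13 + 49 days = 2020/06/01.
Adding 14 calendar days to 2020/06/01 gives 2020/06/15, which is the date termination becomes effective.

2020/06/15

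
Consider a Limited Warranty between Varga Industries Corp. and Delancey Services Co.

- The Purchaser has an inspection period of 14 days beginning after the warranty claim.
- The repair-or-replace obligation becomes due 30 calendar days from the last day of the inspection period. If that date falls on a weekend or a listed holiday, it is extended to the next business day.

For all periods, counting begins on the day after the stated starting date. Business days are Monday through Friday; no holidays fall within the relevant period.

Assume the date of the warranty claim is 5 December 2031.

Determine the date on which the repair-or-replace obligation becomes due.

19 January 2032

Adding 14 calendar days to 5 December 2031 gives 19 December 2031, which is the last day of the inspection period.
Adding 30 calendar days to 19 December 2031 gives 18 January 2032, which is the date on which the repair-or-replace obligation becomes due. That falls on a Sunday, so it rolls to the next business day, Monday, 19 January 2032.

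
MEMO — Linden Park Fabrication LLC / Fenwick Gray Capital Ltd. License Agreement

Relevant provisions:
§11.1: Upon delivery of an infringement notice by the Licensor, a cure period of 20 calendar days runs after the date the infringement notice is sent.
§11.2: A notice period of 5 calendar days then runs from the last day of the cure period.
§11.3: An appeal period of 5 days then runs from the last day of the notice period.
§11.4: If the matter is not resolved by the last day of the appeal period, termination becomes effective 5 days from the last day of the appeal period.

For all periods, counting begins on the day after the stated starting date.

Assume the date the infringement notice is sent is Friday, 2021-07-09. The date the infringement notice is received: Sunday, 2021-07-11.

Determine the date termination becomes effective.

2021-08-13

Adding 20 calendar days to 2021-07-09 gives 2021-07-29, which is the last day of the cure period.
The last day of the notice period: 5 calendar days after 2021-07-29 is 2021-08-03.
The last day of the appeal period: 2021-08-03 + 5 days = 2021-08-08.
The date termination becomes effective: 2021-08-08 + 5 days = 2021-08-13.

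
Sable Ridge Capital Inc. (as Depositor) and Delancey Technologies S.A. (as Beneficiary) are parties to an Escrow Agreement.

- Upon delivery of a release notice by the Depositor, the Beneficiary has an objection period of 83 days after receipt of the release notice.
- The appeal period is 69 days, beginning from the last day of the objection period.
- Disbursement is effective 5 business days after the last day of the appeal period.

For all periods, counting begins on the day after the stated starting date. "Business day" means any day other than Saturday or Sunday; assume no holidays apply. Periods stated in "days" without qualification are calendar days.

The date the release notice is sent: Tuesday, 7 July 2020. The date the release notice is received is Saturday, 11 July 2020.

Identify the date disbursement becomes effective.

17 December 2020

Adding 83 calendar days to 11 July 2020 gives 2 October 2020, which is the last day of the objection period.
The last day of the appeal period: 2 October 2020 + 69 days = 10 December 2020.
From Thursday, 10 December 2020, 5 business days (Dec 11, Dec 14, Dec 15, Dec 16, Dec 17, skipping weekends) brings us to Thursday, 17 December 2020, which is the date disbursement becomes effective.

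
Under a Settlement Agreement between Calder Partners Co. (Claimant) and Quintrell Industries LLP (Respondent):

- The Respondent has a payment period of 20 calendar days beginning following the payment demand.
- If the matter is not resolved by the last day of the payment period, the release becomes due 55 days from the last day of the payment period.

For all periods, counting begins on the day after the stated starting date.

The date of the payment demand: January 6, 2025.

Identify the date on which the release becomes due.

March 22, 2025

The last day of the payment period: 20 calendar days after January 6, 2025 is January 26, 2025.
Adding 55 calendar days to January 26, 2025 gives March 22, 2025, which is the date on which the release becomes due.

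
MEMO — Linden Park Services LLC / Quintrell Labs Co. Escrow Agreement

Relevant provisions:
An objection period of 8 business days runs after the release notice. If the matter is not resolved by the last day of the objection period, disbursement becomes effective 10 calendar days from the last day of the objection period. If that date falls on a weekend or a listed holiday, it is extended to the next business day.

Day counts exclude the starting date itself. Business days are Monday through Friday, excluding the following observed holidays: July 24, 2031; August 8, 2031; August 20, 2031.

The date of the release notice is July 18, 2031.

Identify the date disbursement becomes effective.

From Friday, July 18, 2031, 8 business days (Jul 21, Jul 22, Jul 23, Jul 25, Jul 28, Jul 29, Jul 30, Jul 31, skipping weekends and the listed holiday on Jul 24) brings us to Thursday, July 31, 2031, which is the last day of the objection period.
Adding 10 calendar days to July 31, 2031 gives August 10, 2031, which is the date disbursement becomes effective. That falls on a Sunday, so it rolls to the next business day, Monday, August 11, 2031.

August 11, 2031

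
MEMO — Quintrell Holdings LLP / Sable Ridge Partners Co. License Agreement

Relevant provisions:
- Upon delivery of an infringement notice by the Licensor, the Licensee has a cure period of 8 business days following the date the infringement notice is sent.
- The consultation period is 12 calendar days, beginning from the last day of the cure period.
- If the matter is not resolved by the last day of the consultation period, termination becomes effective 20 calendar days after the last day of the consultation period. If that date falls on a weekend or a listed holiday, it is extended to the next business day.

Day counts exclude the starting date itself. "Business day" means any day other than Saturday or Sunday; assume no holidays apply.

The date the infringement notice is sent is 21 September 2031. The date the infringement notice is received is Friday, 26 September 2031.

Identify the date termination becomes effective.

3 November 2031

From Sunday, 21 September 2031, 8 business days (Sep 22, Sep 23, Sep 24, Sep 25, Sep 26, Sep 29, Sep 30, Oct 1, skipping weekends) brings us to Wednesday, 1 October 2031, which is the last day of the cure period.
The last day of the consultation period: 1 October 2031 + 12 days = 13 October 2031.
The date termination becomes effective: 20 calendar days after 13 October 2031 is 2 November 2031. That falls on a Sunday, so it rolls to the next business day, Monday, 3 November 2031.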